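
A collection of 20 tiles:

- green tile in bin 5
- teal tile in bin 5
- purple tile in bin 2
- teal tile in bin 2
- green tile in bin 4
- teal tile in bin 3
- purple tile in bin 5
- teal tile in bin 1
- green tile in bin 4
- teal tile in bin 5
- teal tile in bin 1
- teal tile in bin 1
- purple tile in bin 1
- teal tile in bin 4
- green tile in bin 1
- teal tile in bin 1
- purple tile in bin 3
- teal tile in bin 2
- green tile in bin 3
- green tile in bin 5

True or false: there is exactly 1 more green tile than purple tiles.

|green tiles| = 6.
|purple tiles| = 4.
The claim requires 6 − 4 (= 2) to equal 1, which does not hold.

False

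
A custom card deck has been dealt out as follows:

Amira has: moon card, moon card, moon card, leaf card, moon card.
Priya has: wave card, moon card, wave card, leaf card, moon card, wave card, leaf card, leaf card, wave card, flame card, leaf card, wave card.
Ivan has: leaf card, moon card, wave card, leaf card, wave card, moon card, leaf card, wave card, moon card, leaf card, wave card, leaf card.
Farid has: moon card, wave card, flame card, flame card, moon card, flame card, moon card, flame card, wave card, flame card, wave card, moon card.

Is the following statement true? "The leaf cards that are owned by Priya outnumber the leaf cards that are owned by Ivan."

False

Count of leaf cards owned by Priya: 4.
Count of leaf cards owned by Ivan: 5.
The claim requires 4 > 5, which does not hold.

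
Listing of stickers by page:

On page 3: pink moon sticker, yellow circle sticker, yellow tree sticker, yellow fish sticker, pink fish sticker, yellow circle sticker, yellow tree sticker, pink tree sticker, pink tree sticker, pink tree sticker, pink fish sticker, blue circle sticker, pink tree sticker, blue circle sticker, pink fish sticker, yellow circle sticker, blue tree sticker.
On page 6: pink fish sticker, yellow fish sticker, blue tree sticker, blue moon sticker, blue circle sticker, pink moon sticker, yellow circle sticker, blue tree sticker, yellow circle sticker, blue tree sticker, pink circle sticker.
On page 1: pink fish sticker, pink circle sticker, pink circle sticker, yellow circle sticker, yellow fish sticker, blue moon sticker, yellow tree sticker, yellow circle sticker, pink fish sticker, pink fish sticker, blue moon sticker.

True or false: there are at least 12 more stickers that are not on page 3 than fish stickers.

|stickers that are not on page 3| = 22.
|fish stickers| = 10.
The claim requires 22 − 10 = 12 ≥ 12, which holds.

True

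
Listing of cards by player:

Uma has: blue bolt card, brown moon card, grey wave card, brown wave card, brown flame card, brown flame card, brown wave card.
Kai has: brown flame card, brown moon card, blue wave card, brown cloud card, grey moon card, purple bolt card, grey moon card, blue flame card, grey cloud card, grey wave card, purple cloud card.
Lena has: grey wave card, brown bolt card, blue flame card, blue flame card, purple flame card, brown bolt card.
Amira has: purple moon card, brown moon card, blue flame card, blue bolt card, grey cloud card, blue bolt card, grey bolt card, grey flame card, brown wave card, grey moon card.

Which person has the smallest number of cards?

Lena

Counts by player: Kai→11, Amira→10, Uma→7, Lena→6.
The minimum is 6, held uniquely by Lena.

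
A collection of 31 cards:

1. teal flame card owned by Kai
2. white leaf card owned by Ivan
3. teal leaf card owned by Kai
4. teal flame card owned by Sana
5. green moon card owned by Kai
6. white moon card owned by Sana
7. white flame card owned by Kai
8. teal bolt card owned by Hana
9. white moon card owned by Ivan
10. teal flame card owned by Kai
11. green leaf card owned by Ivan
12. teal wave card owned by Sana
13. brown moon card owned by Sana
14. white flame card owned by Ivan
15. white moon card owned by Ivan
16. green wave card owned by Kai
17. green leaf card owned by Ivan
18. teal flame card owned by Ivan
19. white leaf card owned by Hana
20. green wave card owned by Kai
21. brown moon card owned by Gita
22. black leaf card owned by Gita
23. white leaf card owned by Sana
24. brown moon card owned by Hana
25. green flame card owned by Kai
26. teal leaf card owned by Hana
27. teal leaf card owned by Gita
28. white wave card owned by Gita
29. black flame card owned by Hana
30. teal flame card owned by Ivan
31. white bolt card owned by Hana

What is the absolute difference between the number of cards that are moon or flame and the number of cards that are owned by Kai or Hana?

2

cards that are moon or flame: 16. cards owned by Kai or Hana: 14.
|16 − 14| = 16 − 14 = 2.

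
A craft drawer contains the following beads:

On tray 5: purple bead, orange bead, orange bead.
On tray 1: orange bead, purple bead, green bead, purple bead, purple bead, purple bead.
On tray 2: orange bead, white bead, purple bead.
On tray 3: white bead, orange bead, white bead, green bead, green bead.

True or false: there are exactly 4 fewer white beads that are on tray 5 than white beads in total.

There are 0 white beads on tray 5.
There are 3 white beads.
The claim requires 3 − 0 (= 3) to equal 4, which does not hold.

False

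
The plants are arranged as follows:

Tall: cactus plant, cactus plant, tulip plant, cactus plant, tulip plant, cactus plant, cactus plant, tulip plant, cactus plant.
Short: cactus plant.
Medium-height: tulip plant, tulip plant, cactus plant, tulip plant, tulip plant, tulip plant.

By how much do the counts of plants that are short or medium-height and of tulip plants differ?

plants that are short or medium-height: 7. tulip plants: 8.
|7 − 8| = 8 − 7 = 1.

1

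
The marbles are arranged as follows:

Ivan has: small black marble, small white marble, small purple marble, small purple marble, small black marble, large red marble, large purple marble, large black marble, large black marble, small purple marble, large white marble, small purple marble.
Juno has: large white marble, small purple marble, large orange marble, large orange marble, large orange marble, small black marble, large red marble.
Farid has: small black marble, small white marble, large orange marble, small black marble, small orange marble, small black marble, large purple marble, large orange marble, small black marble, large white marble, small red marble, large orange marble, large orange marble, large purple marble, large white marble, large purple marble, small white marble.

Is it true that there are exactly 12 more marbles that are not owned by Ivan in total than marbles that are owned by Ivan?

True

|marbles that are not owned by Ivan| = 24.
|marbles owned by Ivan| = 12.
The claim requires 24 − 12 (= 12) to equal 12, which holds.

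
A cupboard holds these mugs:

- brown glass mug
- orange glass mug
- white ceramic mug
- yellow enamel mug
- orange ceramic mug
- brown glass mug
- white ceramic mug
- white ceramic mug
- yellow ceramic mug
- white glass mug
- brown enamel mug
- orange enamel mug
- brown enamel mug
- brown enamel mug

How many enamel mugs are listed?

5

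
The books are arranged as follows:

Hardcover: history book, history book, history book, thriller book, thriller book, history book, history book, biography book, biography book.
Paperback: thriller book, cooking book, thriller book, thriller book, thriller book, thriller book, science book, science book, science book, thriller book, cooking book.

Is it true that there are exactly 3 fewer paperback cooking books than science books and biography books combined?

|paperback cooking books| = 2.
science books: 3; biography books: 2; combined: 3 + 2 = 5.
The claim requires 5 − 2 (= 3) to equal 3, which holds.

True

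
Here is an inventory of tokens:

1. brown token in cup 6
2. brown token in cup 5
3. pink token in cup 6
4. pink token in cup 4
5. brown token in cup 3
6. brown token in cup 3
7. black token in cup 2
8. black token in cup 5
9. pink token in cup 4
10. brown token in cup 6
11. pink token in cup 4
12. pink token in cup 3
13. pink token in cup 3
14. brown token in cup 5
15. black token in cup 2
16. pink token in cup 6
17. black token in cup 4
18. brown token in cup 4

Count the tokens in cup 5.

3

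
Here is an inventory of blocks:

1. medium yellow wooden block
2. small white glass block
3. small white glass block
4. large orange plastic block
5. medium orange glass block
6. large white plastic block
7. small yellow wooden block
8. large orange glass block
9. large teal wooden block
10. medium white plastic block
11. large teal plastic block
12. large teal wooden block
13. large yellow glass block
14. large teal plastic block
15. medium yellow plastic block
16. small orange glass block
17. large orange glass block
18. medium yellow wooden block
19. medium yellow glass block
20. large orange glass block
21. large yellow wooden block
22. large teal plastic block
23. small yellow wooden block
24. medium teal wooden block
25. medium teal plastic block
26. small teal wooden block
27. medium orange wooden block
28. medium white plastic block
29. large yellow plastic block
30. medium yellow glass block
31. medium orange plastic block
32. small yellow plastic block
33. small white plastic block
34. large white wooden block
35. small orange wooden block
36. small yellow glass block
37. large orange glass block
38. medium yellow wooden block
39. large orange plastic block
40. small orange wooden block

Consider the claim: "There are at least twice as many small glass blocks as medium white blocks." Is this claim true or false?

True

|small glass blocks| = 4.
|medium white blocks| = 2.
The claim requires 4 ≥ 2 × 2 = 4, which holds.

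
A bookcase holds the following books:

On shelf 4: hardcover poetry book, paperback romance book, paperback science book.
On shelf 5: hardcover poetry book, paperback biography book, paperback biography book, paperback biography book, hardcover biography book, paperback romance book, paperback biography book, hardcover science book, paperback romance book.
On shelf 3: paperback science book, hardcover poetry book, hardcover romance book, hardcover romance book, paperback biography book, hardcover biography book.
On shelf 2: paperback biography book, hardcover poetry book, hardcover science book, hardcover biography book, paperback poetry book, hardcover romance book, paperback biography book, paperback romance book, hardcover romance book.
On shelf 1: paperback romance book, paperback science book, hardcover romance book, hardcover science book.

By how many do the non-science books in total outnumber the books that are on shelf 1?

non-science books: 25.
books on shelf 1: 4.
25 − 4 = 21.

21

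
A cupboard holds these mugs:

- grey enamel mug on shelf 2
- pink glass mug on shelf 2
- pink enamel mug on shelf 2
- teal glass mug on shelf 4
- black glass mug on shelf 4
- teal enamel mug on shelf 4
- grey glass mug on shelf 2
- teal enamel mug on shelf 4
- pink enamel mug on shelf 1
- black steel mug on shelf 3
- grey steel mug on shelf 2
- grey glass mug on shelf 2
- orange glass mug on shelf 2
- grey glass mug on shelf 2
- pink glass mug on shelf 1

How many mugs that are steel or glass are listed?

10

glass: 8; steel: 2; together 8 + 2 = 10.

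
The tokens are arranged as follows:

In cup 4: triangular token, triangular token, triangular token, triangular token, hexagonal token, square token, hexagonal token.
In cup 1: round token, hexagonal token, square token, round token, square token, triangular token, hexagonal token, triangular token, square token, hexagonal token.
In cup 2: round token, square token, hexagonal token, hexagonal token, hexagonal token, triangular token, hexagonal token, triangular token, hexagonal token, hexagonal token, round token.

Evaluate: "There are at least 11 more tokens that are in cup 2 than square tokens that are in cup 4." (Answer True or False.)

False

tokens in cup 2: 11.
square tokens in cup 4: 1.
The claim requires 11 − 1 = 10 ≥ 11, which does not hold.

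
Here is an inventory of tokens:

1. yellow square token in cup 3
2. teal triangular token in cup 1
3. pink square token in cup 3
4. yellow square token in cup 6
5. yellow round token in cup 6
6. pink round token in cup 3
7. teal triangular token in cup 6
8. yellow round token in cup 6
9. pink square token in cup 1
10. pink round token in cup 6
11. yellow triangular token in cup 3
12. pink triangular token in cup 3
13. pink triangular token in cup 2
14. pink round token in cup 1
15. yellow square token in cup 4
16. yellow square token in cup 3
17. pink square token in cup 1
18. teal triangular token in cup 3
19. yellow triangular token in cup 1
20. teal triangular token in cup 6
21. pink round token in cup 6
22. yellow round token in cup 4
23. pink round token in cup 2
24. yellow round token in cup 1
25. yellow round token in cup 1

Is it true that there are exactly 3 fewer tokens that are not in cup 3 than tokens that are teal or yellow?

False

tokens that are not in cup 3: 18.
tokens that are teal or yellow: 15.
The claim requires 15 − 18 (= -3) to equal 3, which does not hold.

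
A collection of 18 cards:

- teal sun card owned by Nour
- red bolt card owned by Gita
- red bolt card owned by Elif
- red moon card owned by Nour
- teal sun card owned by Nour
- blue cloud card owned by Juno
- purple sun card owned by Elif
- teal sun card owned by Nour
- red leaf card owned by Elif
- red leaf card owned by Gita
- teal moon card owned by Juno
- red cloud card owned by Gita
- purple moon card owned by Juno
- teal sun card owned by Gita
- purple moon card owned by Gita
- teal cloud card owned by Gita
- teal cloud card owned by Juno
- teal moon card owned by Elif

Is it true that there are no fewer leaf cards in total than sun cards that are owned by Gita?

True

|leaf cards| = 2.
|sun cards owned by Gita| = 1.
The claim requires 2 ≥ 1, which holds.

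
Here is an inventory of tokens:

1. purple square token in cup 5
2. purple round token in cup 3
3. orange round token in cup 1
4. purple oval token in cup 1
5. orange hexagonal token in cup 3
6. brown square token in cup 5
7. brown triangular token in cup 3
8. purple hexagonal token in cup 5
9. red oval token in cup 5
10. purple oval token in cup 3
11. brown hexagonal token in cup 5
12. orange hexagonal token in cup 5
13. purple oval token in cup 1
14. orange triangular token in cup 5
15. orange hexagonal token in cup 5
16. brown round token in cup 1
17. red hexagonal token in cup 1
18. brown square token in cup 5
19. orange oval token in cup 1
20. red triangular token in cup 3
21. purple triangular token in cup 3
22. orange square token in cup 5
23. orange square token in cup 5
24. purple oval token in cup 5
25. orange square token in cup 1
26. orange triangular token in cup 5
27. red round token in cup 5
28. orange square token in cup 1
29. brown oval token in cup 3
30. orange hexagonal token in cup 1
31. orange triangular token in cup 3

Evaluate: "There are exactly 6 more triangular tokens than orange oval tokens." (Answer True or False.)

False

|triangular tokens| = 6.
|orange oval tokens| = 1.
The claim requires 6 − 1 (= 5) to equal 6, which does not hold.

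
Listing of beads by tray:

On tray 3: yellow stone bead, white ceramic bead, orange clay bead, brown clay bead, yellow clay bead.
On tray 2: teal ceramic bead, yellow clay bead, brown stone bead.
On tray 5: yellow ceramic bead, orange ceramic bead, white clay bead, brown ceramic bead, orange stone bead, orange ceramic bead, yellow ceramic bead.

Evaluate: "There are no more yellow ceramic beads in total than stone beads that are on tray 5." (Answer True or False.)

False

There are 2 yellow ceramic beads.
There is 1 stone bead on tray 5.
The claim requires 2 ≤ 1, which does not hold.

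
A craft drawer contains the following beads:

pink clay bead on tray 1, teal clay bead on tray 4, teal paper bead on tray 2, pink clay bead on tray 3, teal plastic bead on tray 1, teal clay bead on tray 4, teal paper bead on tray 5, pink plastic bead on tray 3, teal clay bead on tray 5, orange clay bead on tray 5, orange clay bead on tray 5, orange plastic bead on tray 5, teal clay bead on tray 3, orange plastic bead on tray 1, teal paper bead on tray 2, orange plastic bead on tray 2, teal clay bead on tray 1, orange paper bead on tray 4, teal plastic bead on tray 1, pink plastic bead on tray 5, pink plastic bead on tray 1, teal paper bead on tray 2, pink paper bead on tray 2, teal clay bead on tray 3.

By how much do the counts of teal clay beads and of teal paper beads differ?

2

teal clay beads: 6. teal paper beads: 4.
|6 − 4| = 6 − 4 = 2.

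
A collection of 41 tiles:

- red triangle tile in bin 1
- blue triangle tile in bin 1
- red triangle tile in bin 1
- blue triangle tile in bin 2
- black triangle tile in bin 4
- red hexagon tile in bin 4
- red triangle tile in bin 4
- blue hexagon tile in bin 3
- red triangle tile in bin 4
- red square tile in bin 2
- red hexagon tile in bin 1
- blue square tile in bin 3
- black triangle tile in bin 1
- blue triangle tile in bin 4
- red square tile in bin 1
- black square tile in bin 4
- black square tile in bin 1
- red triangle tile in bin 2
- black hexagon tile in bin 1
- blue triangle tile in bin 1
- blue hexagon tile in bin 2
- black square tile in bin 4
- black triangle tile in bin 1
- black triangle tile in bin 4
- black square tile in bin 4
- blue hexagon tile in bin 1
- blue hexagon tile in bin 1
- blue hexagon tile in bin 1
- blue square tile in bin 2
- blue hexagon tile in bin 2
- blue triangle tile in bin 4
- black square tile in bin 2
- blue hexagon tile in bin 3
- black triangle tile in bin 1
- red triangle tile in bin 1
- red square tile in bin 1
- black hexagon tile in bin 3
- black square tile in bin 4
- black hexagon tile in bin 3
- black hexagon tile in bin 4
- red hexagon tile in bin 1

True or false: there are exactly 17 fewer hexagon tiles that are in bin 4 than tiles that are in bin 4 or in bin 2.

There are 2 hexagon tiles in bin 4.
There are 19 tiles in bin 4 or in bin 2.
The claim requires 19 − 2 (= 17) to equal 17, which holds.

True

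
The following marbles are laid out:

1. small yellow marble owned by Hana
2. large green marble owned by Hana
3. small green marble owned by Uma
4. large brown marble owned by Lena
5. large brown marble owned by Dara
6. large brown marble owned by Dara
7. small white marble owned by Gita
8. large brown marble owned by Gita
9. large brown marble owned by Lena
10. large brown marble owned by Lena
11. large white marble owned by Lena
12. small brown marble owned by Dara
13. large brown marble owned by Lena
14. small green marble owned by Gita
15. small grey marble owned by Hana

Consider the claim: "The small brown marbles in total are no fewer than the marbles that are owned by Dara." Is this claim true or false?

small brown marbles: 1.
marbles owned by Dara: 3.
The claim requires 1 ≥ 3, which does not hold.

False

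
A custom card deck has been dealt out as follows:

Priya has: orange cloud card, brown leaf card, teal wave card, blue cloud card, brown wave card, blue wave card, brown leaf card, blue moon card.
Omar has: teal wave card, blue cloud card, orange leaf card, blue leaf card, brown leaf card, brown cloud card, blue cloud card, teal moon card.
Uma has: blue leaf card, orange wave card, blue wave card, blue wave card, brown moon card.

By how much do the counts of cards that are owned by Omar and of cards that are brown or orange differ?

cards owned by Omar: 8. cards that are brown or orange: 9.
|8 − 9| = 9 − 8 = 1.

1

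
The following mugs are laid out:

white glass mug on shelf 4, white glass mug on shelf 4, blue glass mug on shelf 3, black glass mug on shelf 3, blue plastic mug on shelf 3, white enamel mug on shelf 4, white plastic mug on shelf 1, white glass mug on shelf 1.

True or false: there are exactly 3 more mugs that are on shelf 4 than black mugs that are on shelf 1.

mugs on shelf 4: 3.
black mugs on shelf 1: 0.
The claim requires 3 − 0 (= 3) to equal 3, which holds.

True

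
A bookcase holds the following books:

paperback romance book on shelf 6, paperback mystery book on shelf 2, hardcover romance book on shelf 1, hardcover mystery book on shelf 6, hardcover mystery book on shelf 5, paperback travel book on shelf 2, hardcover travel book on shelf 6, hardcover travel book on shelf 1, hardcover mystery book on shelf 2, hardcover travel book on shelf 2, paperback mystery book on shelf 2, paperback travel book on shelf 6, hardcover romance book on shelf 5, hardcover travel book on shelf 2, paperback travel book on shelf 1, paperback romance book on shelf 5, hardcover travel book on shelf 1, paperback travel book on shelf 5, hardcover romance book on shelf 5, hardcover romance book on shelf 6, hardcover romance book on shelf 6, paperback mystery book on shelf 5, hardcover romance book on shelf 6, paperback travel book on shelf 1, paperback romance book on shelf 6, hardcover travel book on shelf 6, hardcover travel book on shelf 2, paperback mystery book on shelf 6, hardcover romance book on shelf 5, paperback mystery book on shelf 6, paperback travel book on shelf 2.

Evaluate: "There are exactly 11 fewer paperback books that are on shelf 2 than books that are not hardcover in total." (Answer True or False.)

There are 4 paperback books on shelf 2.
There are 14 books that are not hardcover.
The claim requires 14 − 4 (= 10) to equal 11, which does not hold.

False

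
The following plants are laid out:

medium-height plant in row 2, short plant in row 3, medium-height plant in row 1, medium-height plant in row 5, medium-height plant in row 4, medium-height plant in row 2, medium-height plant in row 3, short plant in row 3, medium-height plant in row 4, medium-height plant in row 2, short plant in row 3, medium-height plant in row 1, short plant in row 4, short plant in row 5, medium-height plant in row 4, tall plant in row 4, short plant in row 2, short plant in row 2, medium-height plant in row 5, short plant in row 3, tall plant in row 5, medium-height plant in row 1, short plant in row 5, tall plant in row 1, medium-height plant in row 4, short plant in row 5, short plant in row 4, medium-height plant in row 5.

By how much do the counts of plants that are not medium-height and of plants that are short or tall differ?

plants that are not medium-height: 14. plants that are short or tall: 14.
|14 − 14| = 14 − 14 = 0.

0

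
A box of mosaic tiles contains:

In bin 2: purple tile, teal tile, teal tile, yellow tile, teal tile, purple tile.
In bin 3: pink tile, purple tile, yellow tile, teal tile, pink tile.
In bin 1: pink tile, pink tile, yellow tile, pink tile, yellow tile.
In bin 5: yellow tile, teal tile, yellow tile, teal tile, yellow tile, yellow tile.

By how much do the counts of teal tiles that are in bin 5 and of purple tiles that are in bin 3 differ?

teal tiles in bin 5: 2. purple tiles in bin 3: 1.
|2 − 1| = 2 − 1 = 1.

1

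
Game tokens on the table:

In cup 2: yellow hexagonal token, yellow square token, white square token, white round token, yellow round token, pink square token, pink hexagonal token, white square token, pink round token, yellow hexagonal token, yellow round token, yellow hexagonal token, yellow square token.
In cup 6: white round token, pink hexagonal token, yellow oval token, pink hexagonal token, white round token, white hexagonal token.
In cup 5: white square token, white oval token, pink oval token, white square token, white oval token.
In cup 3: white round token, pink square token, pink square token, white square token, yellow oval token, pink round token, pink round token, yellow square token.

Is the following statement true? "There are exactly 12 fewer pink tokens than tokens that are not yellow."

True

pink tokens: 10.
tokens that are not yellow: 22.
The claim requires 22 − 10 (= 12) to equal 12, which holds.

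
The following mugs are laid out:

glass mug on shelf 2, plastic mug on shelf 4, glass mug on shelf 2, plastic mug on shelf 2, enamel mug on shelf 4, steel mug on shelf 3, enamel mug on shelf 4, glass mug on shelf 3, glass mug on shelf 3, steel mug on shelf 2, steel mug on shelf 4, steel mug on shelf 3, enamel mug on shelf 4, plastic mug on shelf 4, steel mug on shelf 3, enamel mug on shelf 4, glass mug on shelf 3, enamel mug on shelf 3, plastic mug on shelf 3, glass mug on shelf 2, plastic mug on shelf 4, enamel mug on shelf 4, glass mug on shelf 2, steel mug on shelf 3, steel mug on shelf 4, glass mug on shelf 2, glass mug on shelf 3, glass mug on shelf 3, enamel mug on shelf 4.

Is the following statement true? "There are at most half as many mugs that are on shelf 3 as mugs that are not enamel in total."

True

There are 11 mugs on shelf 3.
There are 22 mugs that are not enamel.
The claim requires 2 × 11 = 22 ≤ 22, which holds.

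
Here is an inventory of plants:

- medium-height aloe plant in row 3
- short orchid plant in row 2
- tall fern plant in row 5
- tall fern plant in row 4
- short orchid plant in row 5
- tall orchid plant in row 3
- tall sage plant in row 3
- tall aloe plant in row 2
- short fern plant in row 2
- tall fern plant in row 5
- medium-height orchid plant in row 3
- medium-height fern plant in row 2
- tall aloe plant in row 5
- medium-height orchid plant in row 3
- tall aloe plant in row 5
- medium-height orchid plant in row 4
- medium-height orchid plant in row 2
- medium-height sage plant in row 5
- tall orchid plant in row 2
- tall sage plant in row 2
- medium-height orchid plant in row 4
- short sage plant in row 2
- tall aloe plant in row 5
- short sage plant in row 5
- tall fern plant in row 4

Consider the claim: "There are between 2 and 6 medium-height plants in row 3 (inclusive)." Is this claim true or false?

True

There are 3 medium-height plants in row 3.
The claim requires 2 ≤ 3 ≤ 6, which holds.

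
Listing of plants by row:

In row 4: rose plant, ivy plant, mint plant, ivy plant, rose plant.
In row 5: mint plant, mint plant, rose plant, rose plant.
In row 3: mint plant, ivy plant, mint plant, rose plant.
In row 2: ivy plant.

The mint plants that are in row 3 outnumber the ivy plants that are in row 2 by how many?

1

mint plants in row 3: 2.
ivy plants in row 2: 1.
2 − 1 = 1.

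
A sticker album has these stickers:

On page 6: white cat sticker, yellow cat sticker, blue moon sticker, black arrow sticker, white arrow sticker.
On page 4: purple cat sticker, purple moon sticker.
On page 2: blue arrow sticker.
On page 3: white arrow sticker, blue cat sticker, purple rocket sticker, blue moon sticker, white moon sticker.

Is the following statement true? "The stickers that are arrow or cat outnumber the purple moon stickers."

|stickers that are arrow or cat| = 8.
|purple moon stickers| = 1.
The claim requires 8 > 1, which holds.

True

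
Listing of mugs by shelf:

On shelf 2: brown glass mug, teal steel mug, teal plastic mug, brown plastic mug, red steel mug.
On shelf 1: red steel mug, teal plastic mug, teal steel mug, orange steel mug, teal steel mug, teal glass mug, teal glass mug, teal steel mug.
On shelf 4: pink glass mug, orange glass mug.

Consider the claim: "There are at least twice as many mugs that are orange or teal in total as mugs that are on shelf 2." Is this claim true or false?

True

There are 10 mugs that are orange or teal.
There are 5 mugs on shelf 2.
The claim requires 10 ≥ 2 × 5 = 10, which holds.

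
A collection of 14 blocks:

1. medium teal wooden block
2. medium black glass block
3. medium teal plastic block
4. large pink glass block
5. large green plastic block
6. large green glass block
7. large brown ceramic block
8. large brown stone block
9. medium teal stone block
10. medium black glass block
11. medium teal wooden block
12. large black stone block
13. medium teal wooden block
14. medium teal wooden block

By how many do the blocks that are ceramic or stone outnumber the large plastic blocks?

blocks that are ceramic or stone: 4.
large plastic blocks: 1.
4 − 1 = 3.

3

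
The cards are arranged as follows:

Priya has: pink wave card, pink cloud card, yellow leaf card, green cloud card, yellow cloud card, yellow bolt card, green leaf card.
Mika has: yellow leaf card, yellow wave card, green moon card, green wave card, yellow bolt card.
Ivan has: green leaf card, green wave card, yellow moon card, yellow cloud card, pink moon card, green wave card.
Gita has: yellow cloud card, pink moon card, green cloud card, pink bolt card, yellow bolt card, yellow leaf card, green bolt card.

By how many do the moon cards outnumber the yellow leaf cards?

1

moon cards: 4.
yellow leaf cards: 3.
4 − 3 = 1.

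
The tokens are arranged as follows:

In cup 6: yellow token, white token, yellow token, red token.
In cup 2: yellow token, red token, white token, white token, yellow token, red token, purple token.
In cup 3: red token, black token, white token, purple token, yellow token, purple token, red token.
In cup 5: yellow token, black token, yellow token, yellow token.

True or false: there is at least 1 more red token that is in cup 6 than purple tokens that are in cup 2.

False

red tokens in cup 6: 1.
purple tokens in cup 2: 1.
The claim requires 1 − 1 = 0 ≥ 1, which does not hold.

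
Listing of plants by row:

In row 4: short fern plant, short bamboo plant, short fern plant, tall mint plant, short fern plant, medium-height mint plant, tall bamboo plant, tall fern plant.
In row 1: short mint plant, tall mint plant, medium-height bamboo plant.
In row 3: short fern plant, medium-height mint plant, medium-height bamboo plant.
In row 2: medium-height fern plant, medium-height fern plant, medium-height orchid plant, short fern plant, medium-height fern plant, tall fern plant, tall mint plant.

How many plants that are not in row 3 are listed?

Total plants: 21; with the excluded value: 3; remaining 21 − 3 = 18.

18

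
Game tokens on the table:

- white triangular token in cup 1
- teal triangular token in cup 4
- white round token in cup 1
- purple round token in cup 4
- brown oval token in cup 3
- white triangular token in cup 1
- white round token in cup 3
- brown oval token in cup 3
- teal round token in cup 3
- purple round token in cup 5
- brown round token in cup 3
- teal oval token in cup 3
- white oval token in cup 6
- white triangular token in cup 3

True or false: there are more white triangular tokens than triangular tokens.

There are 3 white triangular tokens.
There are 4 triangular tokens.
The claim requires 3 > 4, which does not hold.

False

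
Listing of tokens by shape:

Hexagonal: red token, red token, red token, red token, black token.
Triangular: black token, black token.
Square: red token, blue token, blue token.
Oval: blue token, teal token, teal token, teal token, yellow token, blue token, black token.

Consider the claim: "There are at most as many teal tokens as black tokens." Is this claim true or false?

True

There are 3 teal tokens.
There are 4 black tokens.
The claim requires 3 ≤ 4, which holds.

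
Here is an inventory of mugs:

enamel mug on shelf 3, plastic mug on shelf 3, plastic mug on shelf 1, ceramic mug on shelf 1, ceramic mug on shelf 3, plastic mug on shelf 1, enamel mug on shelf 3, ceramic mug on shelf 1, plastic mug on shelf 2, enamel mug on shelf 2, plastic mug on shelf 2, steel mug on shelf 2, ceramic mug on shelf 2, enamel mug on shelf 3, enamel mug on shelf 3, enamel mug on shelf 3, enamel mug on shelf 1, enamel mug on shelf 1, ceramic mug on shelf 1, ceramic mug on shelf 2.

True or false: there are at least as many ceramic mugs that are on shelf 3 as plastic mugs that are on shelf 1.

There is 1 ceramic mug on shelf 3.
There are 2 plastic mugs on shelf 1.
The claim requires 1 ≥ 2, which does not hold.

False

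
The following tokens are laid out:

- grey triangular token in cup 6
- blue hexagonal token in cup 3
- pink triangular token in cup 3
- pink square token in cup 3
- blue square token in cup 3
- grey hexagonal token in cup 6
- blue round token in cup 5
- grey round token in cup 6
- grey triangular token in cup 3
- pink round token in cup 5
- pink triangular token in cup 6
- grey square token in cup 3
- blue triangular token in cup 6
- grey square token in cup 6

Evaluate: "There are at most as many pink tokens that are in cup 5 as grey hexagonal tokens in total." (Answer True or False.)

pink tokens in cup 5: 1.
grey hexagonal tokens: 1.
The claim requires 1 ≤ 1, which holds.

True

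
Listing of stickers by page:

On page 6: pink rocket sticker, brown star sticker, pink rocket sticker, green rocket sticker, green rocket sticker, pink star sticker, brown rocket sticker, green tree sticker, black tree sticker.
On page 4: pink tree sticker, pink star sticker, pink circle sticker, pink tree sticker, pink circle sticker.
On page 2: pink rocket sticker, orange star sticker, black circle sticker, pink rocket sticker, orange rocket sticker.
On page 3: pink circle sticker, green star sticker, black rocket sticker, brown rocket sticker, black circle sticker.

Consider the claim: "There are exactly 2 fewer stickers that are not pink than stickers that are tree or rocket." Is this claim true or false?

There are 13 stickers that are not pink.
There are 14 stickers that are tree or rocket.
The claim requires 14 − 13 (= 1) to equal 2, which does not hold.

False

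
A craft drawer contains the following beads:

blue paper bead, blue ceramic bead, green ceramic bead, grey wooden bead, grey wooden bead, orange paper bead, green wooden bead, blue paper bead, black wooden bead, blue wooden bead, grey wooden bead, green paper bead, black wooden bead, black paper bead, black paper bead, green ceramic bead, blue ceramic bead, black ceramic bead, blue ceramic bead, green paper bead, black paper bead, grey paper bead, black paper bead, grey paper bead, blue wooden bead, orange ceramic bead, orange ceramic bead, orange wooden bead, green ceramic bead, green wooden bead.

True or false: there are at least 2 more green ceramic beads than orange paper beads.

green ceramic beads: 3.
orange paper beads: 1.
The claim requires 3 − 1 = 2 ≥ 2, which holds.

True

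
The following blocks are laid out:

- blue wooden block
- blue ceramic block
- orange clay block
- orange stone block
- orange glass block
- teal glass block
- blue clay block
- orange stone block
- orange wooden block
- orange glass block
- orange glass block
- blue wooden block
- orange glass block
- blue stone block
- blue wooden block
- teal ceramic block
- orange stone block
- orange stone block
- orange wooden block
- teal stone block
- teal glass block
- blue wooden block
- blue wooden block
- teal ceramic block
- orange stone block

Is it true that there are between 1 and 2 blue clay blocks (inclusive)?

blue clay blocks: 1.
The claim requires 1 ≤ 1 ≤ 2, which holds.

True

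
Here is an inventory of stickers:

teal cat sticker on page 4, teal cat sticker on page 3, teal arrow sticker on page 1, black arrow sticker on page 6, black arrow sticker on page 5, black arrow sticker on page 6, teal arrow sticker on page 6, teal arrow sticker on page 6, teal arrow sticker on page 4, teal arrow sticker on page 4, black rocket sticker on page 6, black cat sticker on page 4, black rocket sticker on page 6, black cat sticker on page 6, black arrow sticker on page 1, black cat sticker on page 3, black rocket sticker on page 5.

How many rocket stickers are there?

3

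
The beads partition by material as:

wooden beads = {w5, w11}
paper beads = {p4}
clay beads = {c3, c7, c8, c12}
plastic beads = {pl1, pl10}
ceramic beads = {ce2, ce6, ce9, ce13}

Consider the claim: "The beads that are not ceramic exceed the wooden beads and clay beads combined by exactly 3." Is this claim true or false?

|beads that are not ceramic| = 9.
wooden beads: 2; clay beads: 4; combined: 2 + 4 = 6.
The claim requires 9 − 6 (= 3) to equal 3, which holds.

True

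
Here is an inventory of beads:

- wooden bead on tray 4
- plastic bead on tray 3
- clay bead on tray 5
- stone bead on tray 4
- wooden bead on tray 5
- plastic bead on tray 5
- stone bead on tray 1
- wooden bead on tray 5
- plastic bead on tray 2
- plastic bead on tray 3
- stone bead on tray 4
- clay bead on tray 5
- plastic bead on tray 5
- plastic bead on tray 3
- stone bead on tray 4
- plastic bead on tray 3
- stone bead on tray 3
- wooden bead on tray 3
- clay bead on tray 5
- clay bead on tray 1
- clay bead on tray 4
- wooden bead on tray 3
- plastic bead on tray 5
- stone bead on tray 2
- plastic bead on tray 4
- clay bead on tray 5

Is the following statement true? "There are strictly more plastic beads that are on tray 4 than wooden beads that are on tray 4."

|plastic beads on tray 4| = 1.
|wooden beads on tray 4| = 1.
The claim requires 1 > 1, which does not hold.

False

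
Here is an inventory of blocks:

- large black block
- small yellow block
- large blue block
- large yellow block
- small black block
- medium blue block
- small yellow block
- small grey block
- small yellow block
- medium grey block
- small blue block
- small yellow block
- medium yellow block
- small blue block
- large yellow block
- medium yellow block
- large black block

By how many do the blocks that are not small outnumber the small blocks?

blocks that are not small: 9.
small blocks: 8.
9 − 8 = 1.

1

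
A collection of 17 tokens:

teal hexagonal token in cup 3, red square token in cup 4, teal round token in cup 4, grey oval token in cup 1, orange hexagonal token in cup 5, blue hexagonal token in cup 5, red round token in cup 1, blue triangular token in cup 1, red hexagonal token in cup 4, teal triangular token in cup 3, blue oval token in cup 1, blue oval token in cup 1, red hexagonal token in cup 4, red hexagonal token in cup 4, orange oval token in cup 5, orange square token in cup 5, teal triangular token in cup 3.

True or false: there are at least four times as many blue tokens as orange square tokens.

blue tokens: 4.
orange square tokens: 1.
The claim requires 4 ≥ 4 × 1 = 4, which holds.

True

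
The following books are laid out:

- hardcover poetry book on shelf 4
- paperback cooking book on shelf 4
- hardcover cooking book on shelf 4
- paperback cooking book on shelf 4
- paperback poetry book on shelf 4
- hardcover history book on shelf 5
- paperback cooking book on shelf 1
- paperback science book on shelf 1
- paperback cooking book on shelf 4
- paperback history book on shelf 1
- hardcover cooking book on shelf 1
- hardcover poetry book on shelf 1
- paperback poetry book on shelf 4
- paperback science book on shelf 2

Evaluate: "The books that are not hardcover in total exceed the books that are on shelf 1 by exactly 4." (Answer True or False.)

True

|books that are not hardcover| = 9.
|books on shelf 1| = 5.
The claim requires 9 − 5 (= 4) to equal 4, which holds.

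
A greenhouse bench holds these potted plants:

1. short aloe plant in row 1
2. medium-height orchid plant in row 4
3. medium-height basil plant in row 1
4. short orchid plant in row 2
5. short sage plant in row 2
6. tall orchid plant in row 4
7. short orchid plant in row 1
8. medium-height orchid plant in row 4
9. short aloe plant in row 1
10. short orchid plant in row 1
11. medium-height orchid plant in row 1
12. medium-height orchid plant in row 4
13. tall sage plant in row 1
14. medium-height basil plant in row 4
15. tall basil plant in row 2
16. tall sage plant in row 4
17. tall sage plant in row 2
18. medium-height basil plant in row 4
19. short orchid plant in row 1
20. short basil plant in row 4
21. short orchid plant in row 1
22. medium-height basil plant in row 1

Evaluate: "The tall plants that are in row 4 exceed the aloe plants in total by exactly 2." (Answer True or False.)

False

There are 2 tall plants in row 4.
There are 2 aloe plants.
The claim requires 2 − 2 (= 0) to equal 2, which does not hold.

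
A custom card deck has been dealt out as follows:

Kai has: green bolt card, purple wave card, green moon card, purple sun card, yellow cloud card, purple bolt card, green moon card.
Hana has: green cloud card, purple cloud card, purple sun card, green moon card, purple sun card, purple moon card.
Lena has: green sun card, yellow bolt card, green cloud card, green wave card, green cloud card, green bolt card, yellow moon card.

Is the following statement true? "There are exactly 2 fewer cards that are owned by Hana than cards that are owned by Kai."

Count of cards owned by Hana: 6.
Count of cards owned by Kai: 7.
The claim requires 7 − 6 (= 1) to equal 2, which does not hold.

False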